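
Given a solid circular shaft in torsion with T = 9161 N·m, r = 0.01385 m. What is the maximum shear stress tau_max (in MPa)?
Model: a solid circular shaft in torsion, so tau_max = (2·T) / (π·r^3).
Substitute:
  tau_max = (2 × 9161) / (π × 0.01385^3)
  tau_max = 2.195 × 10⁹ Pa
Convert: tau_max = 2.195 × 10⁹ Pa = 2195 MPa
Final answer: tau_max = 2195 MPa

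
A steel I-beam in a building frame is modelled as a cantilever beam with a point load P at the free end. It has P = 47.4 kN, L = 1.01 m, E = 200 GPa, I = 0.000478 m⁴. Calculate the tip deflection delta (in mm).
Model: a cantilever beam with a point load P at the free end, so delta = (P·L^3) / (3·E·I).
Convert to SI units:
  P = 47.4 kN = 47400 N
  E = 200 GPa = 2 × 10¹¹ Pa
Substitute:
  delta = (47400 × 1.01^3) / (3 × (2 × 10¹¹) × 0.000478)
  delta = 0.0001703 m
Convert: delta = 0.0001703 m = 0.1703 mm
Final answer: delta = 0.1703 mm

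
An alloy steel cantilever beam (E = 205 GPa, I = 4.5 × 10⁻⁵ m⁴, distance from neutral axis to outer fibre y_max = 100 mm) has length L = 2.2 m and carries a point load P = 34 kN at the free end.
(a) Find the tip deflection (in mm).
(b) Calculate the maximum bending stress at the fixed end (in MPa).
(a) Tip deflection of a cantilever with an end point load: δ = P·L^3 / (3·E·I). Convert P = 34 kN = 34000 N, E = 205 GPa = 2.05 × 10¹¹ Pa.
  δ = (34000 × 2.2^3) / (3 × (2.05 × 10¹¹) × (4.5 × 10⁻⁵)) = 0.01308 m = 13.08 mm
(b) Maximum bending moment at the fixed end: M = P·L = 34000 × 2.2 = 74800 N·m. Convert y_max = 100 mm = 0.1 m.
  σ = M·y_max / I = (74800 × 0.1) / (4.5 × 10⁻⁵) = 1.662 × 10⁸ Pa = 166.2 MPa
Final answer: (a) δ = 13.08 mm, (b) σ = 166.2 MPa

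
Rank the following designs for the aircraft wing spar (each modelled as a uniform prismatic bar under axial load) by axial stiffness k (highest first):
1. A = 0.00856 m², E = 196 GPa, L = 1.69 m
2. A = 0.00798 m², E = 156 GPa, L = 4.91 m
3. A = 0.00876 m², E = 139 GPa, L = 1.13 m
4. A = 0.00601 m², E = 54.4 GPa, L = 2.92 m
Model: a uniform prismatic bar under axial load, so k = (A·E) / L (SI units).
  Case 1: k = (0.00856 × (1.96 × 10¹¹)) / 1.69 = 9.928 × 10⁸ N/m = 992.8 MN/m
  Case 2: k = (0.00798 × (1.56 × 10¹¹)) / 4.91 = 2.535 × 10⁸ N/m = 253.5 MN/m
  Case 3: k = (0.00876 × (1.39 × 10¹¹)) / 1.13 = 1.078 × 10⁹ N/m = 1078 MN/m
  Case 4: k = (0.00601 × (5.44 × 10¹⁰)) / 2.92 = 1.12 × 10⁸ N/m = 112 MN/m
Ordering: 1078 MN/m (case 3) > 992.8 MN/m (case 1) > 253.5 MN/m (case 2) > 112 MN/m (case 4)
Final answer: 3, 1, 2, 4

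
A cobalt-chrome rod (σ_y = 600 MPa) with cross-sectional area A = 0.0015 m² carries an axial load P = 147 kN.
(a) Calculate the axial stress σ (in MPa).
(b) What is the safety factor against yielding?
(a) Axial stress σ = P/A. Convert P = 147 kN = 147000 N.
  σ = 147000 / 0.0015 = 9.8 × 10⁷ Pa = 98 MPa
(b) Safety factor SF = σ_y/σ = 600 / 98 = 6.122
Final answer: (a) σ = 98 MPa, (b) SF = 6.122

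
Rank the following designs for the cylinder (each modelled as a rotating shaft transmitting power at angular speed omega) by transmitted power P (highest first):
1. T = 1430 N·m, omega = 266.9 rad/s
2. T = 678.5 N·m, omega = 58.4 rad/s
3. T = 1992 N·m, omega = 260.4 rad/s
Model: a rotating shaft transmitting power at angular speed omega, so P = T·omega (SI units).
  Case 1: P = 1430 × 266.9 = 381700 W = 381.7 kW
  Case 2: P = 678.5 × 58.4 = 39620 W = 39.62 kW
  Case 3: P = 1992 × 260.4 = 518700 W = 518.7 kW
Ordering: 518.7 kW (case 3) > 381.7 kW (case 1) > 39.62 kW (case 2)
Final answer: 3, 1, 2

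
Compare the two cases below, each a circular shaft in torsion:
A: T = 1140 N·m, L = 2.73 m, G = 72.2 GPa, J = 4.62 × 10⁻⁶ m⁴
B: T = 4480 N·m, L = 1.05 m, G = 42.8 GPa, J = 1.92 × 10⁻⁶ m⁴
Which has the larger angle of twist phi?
Model: a circular shaft in torsion, so phi = (T·L) / (G·J) (SI units).
  A: phi = (1140 × 2.73) / ((7.22 × 10¹⁰) × (4.62 × 10⁻⁶)) = 0.00933 rad = 0.5346°
  B: phi = (4480 × 1.05) / ((4.28 × 10¹⁰) × (1.92 × 10⁻⁶)) = 0.05724 rad = 3.28°
3.28° > 0.5346°, so B is larger.
Final answer: B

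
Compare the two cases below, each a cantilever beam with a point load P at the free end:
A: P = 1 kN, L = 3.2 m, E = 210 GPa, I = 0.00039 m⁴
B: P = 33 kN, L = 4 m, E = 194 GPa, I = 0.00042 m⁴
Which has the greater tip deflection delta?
Model: a cantilever beam with a point load P at the free end, so delta = (P·L^3) / (3·E·I) (SI units).
  A: delta = (1000 × 3.2^3) / (3 × (2.1 × 10¹¹) × 0.00039) = 0.0001334 m = 0.1334 mm
  B: delta = (33000 × 4^3) / (3 × (1.94 × 10¹¹) × 0.00042) = 0.00864 m = 8.64 mm
8.64 mm > 0.1334 mm, so B is larger.
Final answer: B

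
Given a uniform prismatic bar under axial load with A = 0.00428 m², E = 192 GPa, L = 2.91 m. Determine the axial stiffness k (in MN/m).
Model: a uniform prismatic bar under axial load, so k = (A·E) / L.
Convert to SI units:
  E = 192 GPa = 1.92 × 10¹¹ Pa
Substitute:
  k = (0.00428 × (1.92 × 10¹¹)) / 2.91
  k = 2.824 × 10⁸ N/m
Convert: k = 2.824 × 10⁸ N/m = 282.4 MN/m
Final answer: k = 282.4 MN/m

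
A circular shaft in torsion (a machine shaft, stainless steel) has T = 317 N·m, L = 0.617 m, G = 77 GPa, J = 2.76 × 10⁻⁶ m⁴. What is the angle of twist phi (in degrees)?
Model: a circular shaft in torsion, so phi = (T·L) / (G·J).
Convert to SI units:
  G = 77 GPa = 7.7 × 10¹⁰ Pa
Substitute:
  phi = (317 × 0.617) / ((7.7 × 10¹⁰) × (2.76 × 10⁻⁶))
  phi = 0.0009203 rad
Convert to degrees: phi = 0.0009203 × 180/π = 0.05273°
Final answer: phi = 0.05273°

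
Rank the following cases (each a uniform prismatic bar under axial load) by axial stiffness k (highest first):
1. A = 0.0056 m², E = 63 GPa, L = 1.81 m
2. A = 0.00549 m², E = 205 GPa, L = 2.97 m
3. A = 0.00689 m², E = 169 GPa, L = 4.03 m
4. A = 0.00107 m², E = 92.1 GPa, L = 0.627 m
Model: a uniform prismatic bar under axial load, so k = (A·E) / L (SI units).
  Case 1: k = (0.0056 × (6.3 × 10¹⁰)) / 1.81 = 1.949 × 10⁸ N/m = 194.9 MN/m
  Case 2: k = (0.00549 × (2.05 × 10¹¹)) / 2.97 = 3.789 × 10⁸ N/m = 378.9 MN/m
  Case 3: k = (0.00689 × (1.69 × 10¹¹)) / 4.03 = 2.889 × 10⁸ N/m = 288.9 MN/m
  Case 4: k = (0.00107 × (9.21 × 10¹⁰)) / 0.627 = 1.572 × 10⁸ N/m = 157.2 MN/m
Ordering: 378.9 MN/m (case 2) > 288.9 MN/m (case 3) > 194.9 MN/m (case 1) > 157.2 MN/m (case 4)
Final answer: 2, 3, 1, 4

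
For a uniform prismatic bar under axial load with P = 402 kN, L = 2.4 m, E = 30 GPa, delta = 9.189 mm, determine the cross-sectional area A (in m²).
Model: a uniform prismatic bar under axial load, so delta = (P·L) / (A·E).
Solve for A: A = (P·L) / (delta·E).
Convert to SI units:
  P = 402 kN = 402000 N
  E = 30 GPa = 3 × 10¹⁰ Pa
  delta = 9.189 mm = 0.009189 m
Substitute:
  A = (402000 × 2.4) / (0.009189 × (3 × 10¹⁰))
  A = 0.0035 m²
Final answer: A = 0.0035 m²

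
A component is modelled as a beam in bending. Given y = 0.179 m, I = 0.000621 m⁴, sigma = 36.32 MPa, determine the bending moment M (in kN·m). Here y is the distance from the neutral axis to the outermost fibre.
Model: a beam in bending, so sigma = (M·y) / I.
Solve for M: M = (sigma·I) / y.
Convert to SI units:
  sigma = 36.32 MPa = 3.632 × 10⁷ Pa
Substitute:
  M = ((3.632 × 10⁷) × 0.000621) / 0.179
  M = 126000 N·m
Convert: M = 126000 N·m = 126 kN·m
Final answer: M = 126 kN·m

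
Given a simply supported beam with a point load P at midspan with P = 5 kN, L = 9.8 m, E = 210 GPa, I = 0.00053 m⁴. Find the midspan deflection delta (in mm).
Model: a simply supported beam with a point load P at midspan, so delta = (P·L^3) / (48·E·I).
Convert to SI units:
  P = 5 kN = 5000 N
  E = 210 GPa = 2.1 × 10¹¹ Pa
Substitute:
  delta = (5000 × 9.8^3) / (48 × (2.1 × 10¹¹) × 0.00053)
  delta = 0.0008809 m
Convert: delta = 0.0008809 m = 0.8809 mm
Final answer: delta = 0.8809 mm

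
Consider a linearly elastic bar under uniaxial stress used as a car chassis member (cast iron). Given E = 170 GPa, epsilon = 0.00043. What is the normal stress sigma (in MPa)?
Model: a linearly elastic bar under uniaxial stress, so sigma = E·epsilon.
Convert to SI units:
  E = 170 GPa = 1.7 × 10¹¹ Pa
Substitute:
  sigma = (1.7 × 10¹¹) × 0.00043
  sigma = 7.31 × 10⁷ Pa
Convert: sigma = 7.31 × 10⁷ Pa = 73.1 MPa
Final answer: sigma = 73.1 MPa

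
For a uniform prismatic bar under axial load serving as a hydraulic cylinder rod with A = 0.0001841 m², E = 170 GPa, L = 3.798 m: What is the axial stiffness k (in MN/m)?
Model: a uniform prismatic bar under axial load, so k = (A·E) / L.
Convert to SI units:
  E = 170 GPa = 1.7 × 10¹¹ Pa
Substitute:
  k = (0.0001841 × (1.7 × 10¹¹)) / 3.798
  k = 8.24 × 10⁶ N/m
Convert: k = 8.24 × 10⁶ N/m = 8.24 MN/m
Final answer: k = 8.24 MN/m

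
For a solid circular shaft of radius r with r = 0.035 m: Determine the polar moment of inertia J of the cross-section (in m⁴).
Model: a solid circular shaft of radius r, so J = (π·r^4) / 2.
Substitute:
  J = (π × 0.035^4) / 2
  J = 2.357 × 10⁻⁶ m⁴
Final answer: J = 2.357 × 10⁻⁶ m⁴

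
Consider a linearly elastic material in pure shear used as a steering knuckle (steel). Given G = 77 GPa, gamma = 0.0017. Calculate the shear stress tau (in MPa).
Model: a linearly elastic material in pure shear, so tau = G·gamma.
Convert to SI units:
  G = 77 GPa = 7.7 × 10¹⁰ Pa
Substitute:
  tau = (7.7 × 10¹⁰) × 0.0017
  tau = 1.309 × 10⁸ Pa
Convert: tau = 1.309 × 10⁸ Pa = 130.9 MPa
Final answer: tau = 130.9 MPa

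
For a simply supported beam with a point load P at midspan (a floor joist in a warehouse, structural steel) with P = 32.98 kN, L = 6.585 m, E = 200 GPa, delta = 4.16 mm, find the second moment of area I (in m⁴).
Model: a simply supported beam with a point load P at midspan, so delta = (P·L^3) / (48·E·I).
Solve for I: I = (P·L^3) / (48·delta·E).
Convert to SI units:
  P = 32.98 kN = 32980 N
  E = 200 GPa = 2 × 10¹¹ Pa
  delta = 4.16 mm = 0.00416 m
Substitute:
  I = (32980 × 6.585^3) / (48 × 0.00416 × (2 × 10¹¹))
  I = 0.0002358 m⁴
Final answer: I = 0.0002358 m⁴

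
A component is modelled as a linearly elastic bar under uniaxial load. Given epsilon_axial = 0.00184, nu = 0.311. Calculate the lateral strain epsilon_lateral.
Model: a linearly elastic bar under uniaxial load, so epsilon_lateral = -nu·epsilon_axial.
Substitute:
  epsilon_lateral = -(0.311 × 0.00184)
  epsilon_lateral = -0.0005722
Final answer: epsilon_lateral = -0.0005722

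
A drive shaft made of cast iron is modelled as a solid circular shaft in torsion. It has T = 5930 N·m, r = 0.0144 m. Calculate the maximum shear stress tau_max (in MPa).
Model: a solid circular shaft in torsion, so tau_max = (2·T) / (π·r^3).
Substitute:
  tau_max = (2 × 5930) / (π × 0.0144^3)
  tau_max = 1.264 × 10⁹ Pa
Convert: tau_max = 1.264 × 10⁹ Pa = 1264 MPa
Final answer: tau_max = 1264 MPa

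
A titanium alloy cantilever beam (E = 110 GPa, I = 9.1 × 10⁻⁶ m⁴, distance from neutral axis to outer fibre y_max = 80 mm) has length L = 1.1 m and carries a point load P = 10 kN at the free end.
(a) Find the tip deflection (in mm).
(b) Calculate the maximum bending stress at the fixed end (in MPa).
(a) Tip deflection of a cantilever with an end point load: δ = P·L^3 / (3·E·I). Convert P = 10 kN = 10000 N, E = 110 GPa = 1.1 × 10¹¹ Pa.
  δ = (10000 × 1.1^3) / (3 × (1.1 × 10¹¹) × (9.1 × 10⁻⁶)) = 0.004432 m = 4.432 mm
(b) Maximum bending moment at the fixed end: M = P·L = 10000 × 1.1 = 11000 N·m. Convert y_max = 80 mm = 0.08 m.
  σ = M·y_max / I = (11000 × 0.08) / (9.1 × 10⁻⁶) = 9.67 × 10⁷ Pa = 96.7 MPa
Final answer: (a) δ = 4.432 mm, (b) σ = 96.7 MPa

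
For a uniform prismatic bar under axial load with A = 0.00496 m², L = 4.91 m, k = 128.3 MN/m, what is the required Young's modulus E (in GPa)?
Model: a uniform prismatic bar under axial load, so k = (A·E) / L.
Solve for E: E = (k·L) / A.
Convert to SI units:
  k = 128.3 MN/m = 1.283 × 10⁸ N/m
Substitute:
  E = ((1.283 × 10⁸) × 4.91) / 0.00496
  E = 1.27 × 10¹¹ Pa
Convert: E = 1.27 × 10¹¹ Pa = 127 GPa
Final answer: E = 127 GPa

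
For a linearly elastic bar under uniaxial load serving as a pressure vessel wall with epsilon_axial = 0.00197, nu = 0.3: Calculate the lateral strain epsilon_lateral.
Model: a linearly elastic bar under uniaxial load, so epsilon_lateral = -nu·epsilon_axial.
Substitute:
  epsilon_lateral = -(0.3 × 0.00197)
  epsilon_lateral = -0.000591
Final answer: epsilon_lateral = -0.000591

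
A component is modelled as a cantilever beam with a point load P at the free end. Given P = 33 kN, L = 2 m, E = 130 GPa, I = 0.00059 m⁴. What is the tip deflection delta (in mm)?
Model: a cantilever beam with a point load P at the free end, so delta = (P·L^3) / (3·E·I).
Convert to SI units:
  P = 33 kN = 33000 N
  E = 130 GPa = 1.3 × 10¹¹ Pa
Substitute:
  delta = (33000 × 2^3) / (3 × (1.3 × 10¹¹) × 0.00059)
  delta = 0.001147 m
Convert: delta = 0.001147 m = 1.147 mm
Final answer: delta = 1.147 mm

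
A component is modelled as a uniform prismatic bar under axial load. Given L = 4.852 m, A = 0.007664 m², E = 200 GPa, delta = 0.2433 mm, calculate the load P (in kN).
Model: a uniform prismatic bar under axial load, so delta = (P·L) / (A·E).
Solve for P: P = (delta·A·E) / L.
Convert to SI units:
  E = 200 GPa = 2 × 10¹¹ Pa
  delta = 0.2433 mm = 0.0002433 m
Substitute:
  P = (0.0002433 × 0.007664 × (2 × 10¹¹)) / 4.852
  P = 76860 N
Convert: P = 76860 N = 76.86 kN
Final answer: P = 76.86 kN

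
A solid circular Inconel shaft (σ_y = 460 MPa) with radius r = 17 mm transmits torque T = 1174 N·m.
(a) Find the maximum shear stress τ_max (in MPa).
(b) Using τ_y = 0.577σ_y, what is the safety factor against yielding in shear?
(a) For a solid circular shaft, τ_max = T·r/J with J = π·r^4/2, i.e. τ_max = 2·T / (π·r^3). Convert r = 17 mm = 0.017 m.
  τ_max = (2 × 1174) / (π × 0.017^3) = 1.521 × 10⁸ Pa = 152.1 MPa
(b) τ_y = 0.577 × 460 = 265.42 MPa
  SF = τ_y/τ_max = 265.42 / 152.1 = 1.745
Final answer: (a) τ_max = 152.1 MPa, (b) SF = 1.745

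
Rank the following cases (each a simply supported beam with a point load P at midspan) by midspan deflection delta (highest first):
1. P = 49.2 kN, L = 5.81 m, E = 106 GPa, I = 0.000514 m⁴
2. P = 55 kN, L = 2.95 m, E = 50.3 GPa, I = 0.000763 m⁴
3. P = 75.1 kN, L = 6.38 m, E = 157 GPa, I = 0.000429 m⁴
Model: a simply supported beam with a point load P at midspan, so delta = (P·L^3) / (48·E·I) (SI units).
  Case 1: delta = (49200 × 5.81^3) / (48 × (1.06 × 10¹¹) × 0.000514) = 0.00369 m = 3.69 mm
  Case 2: delta = (55000 × 2.95^3) / (48 × (5.03 × 10¹⁰) × 0.000763) = 0.0007665 m = 0.7665 mm
  Case 3: delta = (75100 × 6.38^3) / (48 × (1.57 × 10¹¹) × 0.000429) = 0.006033 m = 6.033 mm
Ordering: 6.033 mm (case 3) > 3.69 mm (case 1) > 0.7665 mm (case 2)
Final answer: 3, 1, 2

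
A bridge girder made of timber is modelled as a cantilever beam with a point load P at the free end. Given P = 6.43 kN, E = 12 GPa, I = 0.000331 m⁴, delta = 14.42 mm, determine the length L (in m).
Model: a cantilever beam with a point load P at the free end, so delta = (P·L^3) / (3·E·I).
Solve for L: L = ((3·delta·E·I) / P)^(1/3).
Convert to SI units:
  P = 6.43 kN = 6430 N
  E = 12 GPa = 1.2 × 10¹⁰ Pa
  delta = 14.42 mm = 0.01442 m
Substitute:
  L = ((3 × 0.01442 × (1.2 × 10¹⁰) × 0.000331) / 6430)^(1/3)
  L = 2.99 m
Final answer: L = 2.99 m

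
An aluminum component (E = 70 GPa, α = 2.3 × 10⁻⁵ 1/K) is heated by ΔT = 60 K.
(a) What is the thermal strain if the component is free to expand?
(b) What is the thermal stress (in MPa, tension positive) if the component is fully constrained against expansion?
(a) Free thermal strain ε_th = α·ΔT = (2.3 × 10⁻⁵) × 60 = 0.00138
(b) Fully constrained, the expansion is suppressed, so σ = -E·α·ΔT. Convert E = 70 GPa = 7 × 10¹⁰ Pa.
  σ = -(7 × 10¹⁰) × (2.3 × 10⁻⁵) × 60 = -9.66 × 10⁷ Pa = -96.6 MPa (compressive)
Final answer: (a) ε_th = 0.00138, (b) σ = -96.6 MPa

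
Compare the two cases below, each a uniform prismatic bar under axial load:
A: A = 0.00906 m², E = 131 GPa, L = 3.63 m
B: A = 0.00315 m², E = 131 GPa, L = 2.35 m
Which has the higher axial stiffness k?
Model: a uniform prismatic bar under axial load, so k = (A·E) / L (SI units).
  A: k = (0.00906 × (1.31 × 10¹¹)) / 3.63 = 3.27 × 10⁸ N/m = 327 MN/m
  B: k = (0.00315 × (1.31 × 10¹¹)) / 2.35 = 1.756 × 10⁸ N/m = 175.6 MN/m
327 MN/m > 175.6 MN/m, so A is larger.
Final answer: A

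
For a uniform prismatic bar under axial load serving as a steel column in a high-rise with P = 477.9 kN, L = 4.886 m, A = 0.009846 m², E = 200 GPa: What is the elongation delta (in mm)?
Model: a uniform prismatic bar under axial load, so delta = (P·L) / (A·E).
Convert to SI units:
  P = 477.9 kN = 477900 N
  E = 200 GPa = 2 × 10¹¹ Pa
Substitute:
  delta = (477900 × 4.886) / (0.009846 × (2 × 10¹¹))
  delta = 0.001186 m
Convert: delta = 0.001186 m = 1.186 mm
Final answer: delta = 1.186 mm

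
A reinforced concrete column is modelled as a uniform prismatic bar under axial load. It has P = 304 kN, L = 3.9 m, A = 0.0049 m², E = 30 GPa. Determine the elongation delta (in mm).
Model: a uniform prismatic bar under axial load, so delta = (P·L) / (A·E).
Convert to SI units:
  P = 304 kN = 304000 N
  E = 30 GPa = 3 × 10¹⁰ Pa
Substitute:
  delta = (304000 × 3.9) / (0.0049 × (3 × 10¹⁰))
  delta = 0.008065 m
Convert: delta = 0.008065 m = 8.065 mm
Final answer: delta = 8.065 mm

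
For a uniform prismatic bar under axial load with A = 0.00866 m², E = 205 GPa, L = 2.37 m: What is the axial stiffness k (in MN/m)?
Model: a uniform prismatic bar under axial load, so k = (A·E) / L.
Convert to SI units:
  E = 205 GPa = 2.05 × 10¹¹ Pa
Substitute:
  k = (0.00866 × (2.05 × 10¹¹)) / 2.37
  k = 7.491 × 10⁸ N/m
Convert: k = 7.491 × 10⁸ N/m = 749.1 MN/m
Final answer: k = 749.1 MN/m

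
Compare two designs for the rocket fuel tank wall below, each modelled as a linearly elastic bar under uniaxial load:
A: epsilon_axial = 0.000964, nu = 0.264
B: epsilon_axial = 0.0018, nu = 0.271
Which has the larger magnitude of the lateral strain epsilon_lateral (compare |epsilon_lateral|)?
Model: a linearly elastic bar under uniaxial load, so epsilon_lateral = -nu·epsilon_axial (SI units).
  A: epsilon_lateral = -(0.264 × 0.000964) = -0.0002545
  B: epsilon_lateral = -(0.271 × 0.0018) = -0.0004878
|epsilon_lateral|: A = 0.0002545, B = 0.0004878, so B is larger in magnitude.
Final answer: B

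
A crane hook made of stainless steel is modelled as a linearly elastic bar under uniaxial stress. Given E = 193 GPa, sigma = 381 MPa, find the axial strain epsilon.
Model: a linearly elastic bar under uniaxial stress, so sigma = E·epsilon.
Solve for epsilon: epsilon = sigma / E.
Convert to SI units:
  E = 193 GPa = 1.93 × 10¹¹ Pa
  sigma = 381 MPa = 3.81 × 10⁸ Pa
Substitute:
  epsilon = (3.81 × 10⁸) / (1.93 × 10¹¹)
  epsilon = 0.001974
Final answer: epsilon = 0.001974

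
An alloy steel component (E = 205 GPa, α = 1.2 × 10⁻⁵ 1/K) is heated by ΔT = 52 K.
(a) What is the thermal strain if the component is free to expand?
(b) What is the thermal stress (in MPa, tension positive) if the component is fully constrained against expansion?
(a) Free thermal strain ε_th = α·ΔT = (1.2 × 10⁻⁵) × 52 = 0.000624
(b) Fully constrained, the expansion is suppressed, so σ = -E·α·ΔT. Convert E = 205 GPa = 2.05 × 10¹¹ Pa.
  σ = -(2.05 × 10¹¹) × (1.2 × 10⁻⁵) × 52 = -1.279 × 10⁸ Pa = -127.9 MPa (compressive)
Final answer: (a) ε_th = 0.000624, (b) σ = -127.9 MPa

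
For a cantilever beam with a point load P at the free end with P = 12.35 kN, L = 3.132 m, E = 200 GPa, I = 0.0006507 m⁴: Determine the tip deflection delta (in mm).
Model: a cantilever beam with a point load P at the free end, so delta = (P·L^3) / (3·E·I).
Convert to SI units:
  P = 12.35 kN = 12350 N
  E = 200 GPa = 2 × 10¹¹ Pa
Substitute:
  delta = (12350 × 3.132^3) / (3 × (2 × 10¹¹) × 0.0006507)
  delta = 0.0009719 m
Convert: delta = 0.0009719 m = 0.9719 mm
Final answer: delta = 0.9719 mm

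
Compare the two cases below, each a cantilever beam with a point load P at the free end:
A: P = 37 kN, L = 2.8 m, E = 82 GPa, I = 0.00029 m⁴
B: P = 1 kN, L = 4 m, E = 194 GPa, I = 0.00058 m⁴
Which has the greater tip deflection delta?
Model: a cantilever beam with a point load P at the free end, so delta = (P·L^3) / (3·E·I) (SI units).
  A: delta = (37000 × 2.8^3) / (3 × (8.2 × 10¹⁰) × 0.00029) = 0.01139 m = 11.39 mm
  B: delta = (1000 × 4^3) / (3 × (1.94 × 10¹¹) × 0.00058) = 0.0001896 m = 0.1896 mm
11.39 mm > 0.1896 mm, so A is larger.
Final answer: A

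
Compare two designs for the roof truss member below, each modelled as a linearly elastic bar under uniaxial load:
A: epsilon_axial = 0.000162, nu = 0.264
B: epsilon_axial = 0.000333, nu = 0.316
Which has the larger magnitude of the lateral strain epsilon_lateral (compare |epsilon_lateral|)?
Model: a linearly elastic bar under uniaxial load, so epsilon_lateral = -nu·epsilon_axial (SI units).
  A: epsilon_lateral = -(0.264 × 0.000162) = -4.277 × 10⁻⁵
  B: epsilon_lateral = -(0.316 × 0.000333) = -0.0001052
|epsilon_lateral|: A = 4.277 × 10⁻⁵, B = 0.0001052, so B is larger in magnitude.
Final answer: B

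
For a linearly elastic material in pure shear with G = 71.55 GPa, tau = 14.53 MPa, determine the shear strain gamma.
Model: a linearly elastic material in pure shear, so tau = G·gamma.
Solve for gamma: gamma = tau / G.
Convert to SI units:
  G = 71.55 GPa = 7.155 × 10¹⁰ Pa
  tau = 14.53 MPa = 1.453 × 10⁷ Pa
Substitute:
  gamma = (1.453 × 10⁷) / (7.155 × 10¹⁰)
  gamma = 0.0002031
Final answer: gamma = 0.0002031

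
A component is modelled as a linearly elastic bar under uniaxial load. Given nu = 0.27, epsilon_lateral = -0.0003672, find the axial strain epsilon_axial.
Model: a linearly elastic bar under uniaxial load, so epsilon_lateral = -nu·epsilon_axial.
Solve for epsilon_axial: epsilon_axial = -epsilon_lateral / nu.
Substitute:
  epsilon_axial = -(-0.0003672) / 0.27
  epsilon_axial = 0.00136
Final answer: epsilon_axial = 0.00136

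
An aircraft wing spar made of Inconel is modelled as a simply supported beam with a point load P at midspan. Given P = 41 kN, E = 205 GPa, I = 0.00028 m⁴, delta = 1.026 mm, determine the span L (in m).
Model: a simply supported beam with a point load P at midspan, so delta = (P·L^3) / (48·E·I).
Solve for L: L = ((48·delta·E·I) / P)^(1/3).
Convert to SI units:
  P = 41 kN = 41000 N
  E = 205 GPa = 2.05 × 10¹¹ Pa
  delta = 1.026 mm = 0.001026 m
Substitute:
  L = ((48 × 0.001026 × (2.05 × 10¹¹) × 0.00028) / 41000)^(1/3)
  L = 4.101 m
Final answer: L = 4.101 m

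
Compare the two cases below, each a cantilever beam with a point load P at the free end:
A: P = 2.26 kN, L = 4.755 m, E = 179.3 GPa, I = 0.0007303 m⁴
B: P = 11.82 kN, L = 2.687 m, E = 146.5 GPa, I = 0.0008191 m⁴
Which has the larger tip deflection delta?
Model: a cantilever beam with a point load P at the free end, so delta = (P·L^3) / (3·E·I) (SI units).
  A: delta = (2260 × 4.755^3) / (3 × (1.793 × 10¹¹) × 0.0007303) = 0.0006185 m = 0.6185 mm
  B: delta = (11820 × 2.687^3) / (3 × (1.465 × 10¹¹) × 0.0008191) = 0.000637 m = 0.637 mm
0.637 mm > 0.6185 mm, so B is larger.
Final answer: B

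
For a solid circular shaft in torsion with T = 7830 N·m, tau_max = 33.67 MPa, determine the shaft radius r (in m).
Model: a solid circular shaft in torsion, so tau_max = (2·T) / (π·r^3).
Solve for r: r = ((2·T) / (π·tau_max))^(1/3).
Convert to SI units:
  tau_max = 33.67 MPa = 3.367 × 10⁷ Pa
Substitute:
  r = ((2 × 7830) / (π × (3.367 × 10⁷)))^(1/3)
  r = 0.0529 m
Final answer: r = 0.0529 m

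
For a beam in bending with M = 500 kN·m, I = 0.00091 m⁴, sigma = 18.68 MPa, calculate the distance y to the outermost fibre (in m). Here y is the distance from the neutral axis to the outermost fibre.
Model: a beam in bending, so sigma = (M·y) / I.
Solve for y: y = (sigma·I) / M.
Convert to SI units:
  M = 500 kN·m = 500000 N·m
  sigma = 18.68 MPa = 1.868 × 10⁷ Pa
Substitute:
  y = ((1.868 × 10⁷) × 0.00091) / 500000
  y = 0.034 m
Final answer: y = 0.034 m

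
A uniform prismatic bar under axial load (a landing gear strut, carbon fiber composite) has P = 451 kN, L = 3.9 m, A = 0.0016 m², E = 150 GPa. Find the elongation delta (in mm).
Model: a uniform prismatic bar under axial load, so delta = (P·L) / (A·E).
Convert to SI units:
  P = 451 kN = 451000 N
  E = 150 GPa = 1.5 × 10¹¹ Pa
Substitute:
  delta = (451000 × 3.9) / (0.0016 × (1.5 × 10¹¹))
  delta = 0.007329 m
Convert: delta = 0.007329 m = 7.329 mm
Final answer: delta = 7.329 mm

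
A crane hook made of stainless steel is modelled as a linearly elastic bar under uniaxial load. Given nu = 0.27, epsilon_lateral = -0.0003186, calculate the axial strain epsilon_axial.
Model: a linearly elastic bar under uniaxial load, so epsilon_lateral = -nu·epsilon_axial.
Solve for epsilon_axial: epsilon_axial = -epsilon_lateral / nu.
Substitute:
  epsilon_axial = -(-0.0003186) / 0.27
  epsilon_axial = 0.00118
Final answer: epsilon_axial = 0.00118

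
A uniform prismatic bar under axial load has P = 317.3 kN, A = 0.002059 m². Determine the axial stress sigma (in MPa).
Model: a uniform prismatic bar under axial load, so sigma = P / A.
Convert to SI units:
  P = 317.3 kN = 317300 N
Substitute:
  sigma = 317300 / 0.002059
  sigma = 1.541 × 10⁸ Pa
Convert: sigma = 1.541 × 10⁸ Pa = 154.1 MPa
Final answer: sigma = 154.1 MPa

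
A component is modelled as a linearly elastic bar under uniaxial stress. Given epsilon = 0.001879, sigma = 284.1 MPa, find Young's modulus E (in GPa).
Model: a linearly elastic bar under uniaxial stress, so sigma = E·epsilon.
Solve for E: E = sigma / epsilon.
Convert to SI units:
  sigma = 284.1 MPa = 2.841 × 10⁸ Pa
Substitute:
  E = (2.841 × 10⁸) / 0.001879
  E = 1.512 × 10¹¹ Pa
Convert: E = 1.512 × 10¹¹ Pa = 151.2 GPa
Final answer: E = 151.2 GPa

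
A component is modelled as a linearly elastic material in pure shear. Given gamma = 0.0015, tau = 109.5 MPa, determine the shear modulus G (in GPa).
Model: a linearly elastic material in pure shear, so tau = G·gamma.
Solve for G: G = tau / gamma.
Convert to SI units:
  tau = 109.5 MPa = 1.095 × 10⁸ Pa
Substitute:
  G = (1.095 × 10⁸) / 0.0015
  G = 7.3 × 10¹⁰ Pa
Convert: G = 7.3 × 10¹⁰ Pa = 73 GPa
Final answer: G = 73 GPa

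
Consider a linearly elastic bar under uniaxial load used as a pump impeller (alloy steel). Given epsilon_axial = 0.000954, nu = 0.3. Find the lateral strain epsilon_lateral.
Model: a linearly elastic bar under uniaxial load, so epsilon_lateral = -nu·epsilon_axial.
Substitute:
  epsilon_lateral = -(0.3 × 0.000954)
  epsilon_lateral = -0.0002862
Final answer: epsilon_lateral = -0.0002862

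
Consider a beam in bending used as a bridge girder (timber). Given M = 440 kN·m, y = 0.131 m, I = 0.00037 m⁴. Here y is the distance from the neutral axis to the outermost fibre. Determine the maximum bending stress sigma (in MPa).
Model: a beam in bending, so sigma = (M·y) / I.
Convert to SI units:
  M = 440 kN·m = 440000 N·m
Substitute:
  sigma = (440000 × 0.131) / 0.00037
  sigma = 1.558 × 10⁸ Pa
Convert: sigma = 1.558 × 10⁸ Pa = 155.8 MPa
Final answer: sigma = 155.8 MPa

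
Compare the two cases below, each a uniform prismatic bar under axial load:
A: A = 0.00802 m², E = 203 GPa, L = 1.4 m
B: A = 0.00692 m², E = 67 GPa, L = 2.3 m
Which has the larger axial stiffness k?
Model: a uniform prismatic bar under axial load, so k = (A·E) / L (SI units).
  A: k = (0.00802 × (2.03 × 10¹¹)) / 1.4 = 1.163 × 10⁹ N/m = 1163 MN/m
  B: k = (0.00692 × (6.7 × 10¹⁰)) / 2.3 = 2.016 × 10⁸ N/m = 201.6 MN/m
1163 MN/m > 201.6 MN/m, so A is larger.
Final answer: A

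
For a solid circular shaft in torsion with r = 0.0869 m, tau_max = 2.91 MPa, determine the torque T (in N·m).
Model: a solid circular shaft in torsion, so tau_max = (2·T) / (π·r^3).
Solve for T: T = (π·tau_max·r^3) / 2.
Convert to SI units:
  tau_max = 2.91 MPa = 2.91 × 10⁶ Pa
Substitute:
  T = (π × (2.91 × 10⁶) × 0.0869^3) / 2
  T = 3000 N·m
Final answer: T = 3000 N·m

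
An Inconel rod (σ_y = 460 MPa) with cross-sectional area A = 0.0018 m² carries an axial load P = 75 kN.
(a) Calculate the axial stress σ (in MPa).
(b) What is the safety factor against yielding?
(a) Axial stress σ = P/A. Convert P = 75 kN = 75000 N.
  σ = 75000 / 0.0018 = 4.167 × 10⁷ Pa = 41.67 MPa
(b) Safety factor SF = σ_y/σ = 460 / 41.67 = 11.04
Final answer: (a) σ = 41.67 MPa, (b) SF = 11.04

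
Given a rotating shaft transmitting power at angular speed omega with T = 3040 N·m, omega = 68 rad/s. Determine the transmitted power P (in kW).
Model: a rotating shaft transmitting power at angular speed omega, so P = T·omega.
Substitute:
  P = 3040 × 68
  P = 206700 W
Convert: P = 206700 W = 206.7 kW
Final answer: P = 206.7 kW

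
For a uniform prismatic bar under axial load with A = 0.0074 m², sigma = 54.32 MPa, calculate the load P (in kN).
Model: a uniform prismatic bar under axial load, so sigma = P / A.
Solve for P: P = sigma·A.
Convert to SI units:
  sigma = 54.32 MPa = 5.432 × 10⁷ Pa
Substitute:
  P = (5.432 × 10⁷) × 0.0074
  P = 402000 N
Convert: P = 402000 N = 402 kN
Final answer: P = 402 kN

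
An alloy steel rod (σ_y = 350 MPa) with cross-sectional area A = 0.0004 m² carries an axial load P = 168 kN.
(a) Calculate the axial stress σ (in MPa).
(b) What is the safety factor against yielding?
(a) Axial stress σ = P/A. Convert P = 168 kN = 168000 N.
  σ = 168000 / 0.0004 = 4.2 × 10⁸ Pa = 420 MPa
(b) Safety factor SF = σ_y/σ = 350 / 420 = 0.8333
Final answer: (a) σ = 420 MPa, (b) SF = 0.8333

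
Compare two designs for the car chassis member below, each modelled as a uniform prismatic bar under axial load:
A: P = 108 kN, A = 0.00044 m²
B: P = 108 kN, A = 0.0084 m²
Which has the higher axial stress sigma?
Model: a uniform prismatic bar under axial load, so sigma = P / A (SI units).
  A: sigma = 108000 / 0.00044 = 2.455 × 10⁸ Pa = 245.5 MPa
  B: sigma = 108000 / 0.0084 = 1.286 × 10⁷ Pa = 12.86 MPa
245.5 MPa > 12.86 MPa, so A is larger.
Final answer: A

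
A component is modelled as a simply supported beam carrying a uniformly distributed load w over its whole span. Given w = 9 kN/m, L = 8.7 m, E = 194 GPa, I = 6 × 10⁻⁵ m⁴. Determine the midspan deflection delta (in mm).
Model: a simply supported beam carrying a uniformly distributed load w over its whole span, so delta = (5·w·L^4) / (384·E·I).
Convert to SI units:
  w = 9 kN/m = 9000 N/m
  E = 194 GPa = 1.94 × 10¹¹ Pa
Substitute:
  delta = (5 × 9000 × 8.7^4) / (384 × (1.94 × 10¹¹) × (6 × 10⁻⁵))
  delta = 0.05768 m
Convert: delta = 0.05768 m = 57.68 mm
Final answer: delta = 57.68 mm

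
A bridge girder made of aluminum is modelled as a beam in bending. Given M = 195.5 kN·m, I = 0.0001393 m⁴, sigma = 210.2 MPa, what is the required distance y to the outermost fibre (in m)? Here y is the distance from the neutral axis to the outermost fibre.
Model: a beam in bending, so sigma = (M·y) / I.
Solve for y: y = (sigma·I) / M.
Convert to SI units:
  M = 195.5 kN·m = 195500 N·m
  sigma = 210.2 MPa = 2.102 × 10⁸ Pa
Substitute:
  y = ((2.102 × 10⁸) × 0.0001393) / 195500
  y = 0.1498 m
Final answer: y = 0.1498 m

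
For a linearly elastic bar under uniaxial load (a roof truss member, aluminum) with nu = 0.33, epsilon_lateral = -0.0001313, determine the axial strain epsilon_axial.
Model: a linearly elastic bar under uniaxial load, so epsilon_lateral = -nu·epsilon_axial.
Solve for epsilon_axial: epsilon_axial = -epsilon_lateral / nu.
Substitute:
  epsilon_axial = -(-0.0001313) / 0.33
  epsilon_axial = 0.0003979
Final answer: epsilon_axial = 0.0003979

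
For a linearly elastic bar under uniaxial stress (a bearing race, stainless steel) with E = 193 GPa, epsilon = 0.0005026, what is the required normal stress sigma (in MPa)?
Model: a linearly elastic bar under uniaxial stress, so epsilon = sigma / E.
Solve for sigma: sigma = epsilon·E.
Convert to SI units:
  E = 193 GPa = 1.93 × 10¹¹ Pa
Substitute:
  sigma = 0.0005026 × (1.93 × 10¹¹)
  sigma = 9.7 × 10⁷ Pa
Convert: sigma = 9.7 × 10⁷ Pa = 97 MPa
Final answer: sigma = 97 MPa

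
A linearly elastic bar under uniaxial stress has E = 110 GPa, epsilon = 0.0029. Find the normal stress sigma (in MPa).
Model: a linearly elastic bar under uniaxial stress, so sigma = E·epsilon.
Convert to SI units:
  E = 110 GPa = 1.1 × 10¹¹ Pa
Substitute:
  sigma = (1.1 × 10¹¹) × 0.0029
  sigma = 3.19 × 10⁸ Pa
Convert: sigma = 3.19 × 10⁸ Pa = 319 MPa
Final answer: sigma = 319 MPa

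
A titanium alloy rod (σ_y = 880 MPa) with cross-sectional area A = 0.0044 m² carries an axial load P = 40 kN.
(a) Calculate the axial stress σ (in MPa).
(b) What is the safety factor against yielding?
(a) Axial stress σ = P/A. Convert P = 40 kN = 40000 N.
  σ = 40000 / 0.0044 = 9.091 × 10⁶ Pa = 9.091 MPa
(b) Safety factor SF = σ_y/σ = 880 / 9.091 = 96.8
Final answer: (a) σ = 9.091 MPa, (b) SF = 96.8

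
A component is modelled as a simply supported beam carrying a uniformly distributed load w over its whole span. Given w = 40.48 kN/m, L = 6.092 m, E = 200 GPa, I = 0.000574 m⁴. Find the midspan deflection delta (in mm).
Model: a simply supported beam carrying a uniformly distributed load w over its whole span, so delta = (5·w·L^4) / (384·E·I).
Convert to SI units:
  w = 40.48 kN/m = 40480 N/m
  E = 200 GPa = 2 × 10¹¹ Pa
Substitute:
  delta = (5 × 40480 × 6.092^4) / (384 × (2 × 10¹¹) × 0.000574)
  delta = 0.006324 m
Convert: delta = 0.006324 m = 6.324 mm
Final answer: delta = 6.324 mm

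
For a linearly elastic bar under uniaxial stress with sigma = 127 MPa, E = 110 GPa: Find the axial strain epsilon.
Model: a linearly elastic bar under uniaxial stress, so epsilon = sigma / E.
Convert to SI units:
  sigma = 127 MPa = 1.27 × 10⁸ Pa
  E = 110 GPa = 1.1 × 10¹¹ Pa
Substitute:
  epsilon = (1.27 × 10⁸) / (1.1 × 10¹¹)
  epsilon = 0.001155
Final answer: epsilon = 0.001155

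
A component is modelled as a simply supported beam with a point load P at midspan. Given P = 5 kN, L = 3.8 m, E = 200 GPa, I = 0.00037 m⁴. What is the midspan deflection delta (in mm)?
Model: a simply supported beam with a point load P at midspan, so delta = (P·L^3) / (48·E·I).
Convert to SI units:
  P = 5 kN = 5000 N
  E = 200 GPa = 2 × 10¹¹ Pa
Substitute:
  delta = (5000 × 3.8^3) / (48 × (2 × 10¹¹) × 0.00037)
  delta = 7.724 × 10⁻⁵ m
Convert: delta = 7.724 × 10⁻⁵ m = 0.07724 mm
Final answer: delta = 0.07724 mm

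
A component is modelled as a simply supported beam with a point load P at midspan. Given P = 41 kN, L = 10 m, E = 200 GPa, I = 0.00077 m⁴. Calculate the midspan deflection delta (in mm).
Model: a simply supported beam with a point load P at midspan, so delta = (P·L^3) / (48·E·I).
Convert to SI units:
  P = 41 kN = 41000 N
  E = 200 GPa = 2 × 10¹¹ Pa
Substitute:
  delta = (41000 × 10^3) / (48 × (2 × 10¹¹) × 0.00077)
  delta = 0.005547 m
Convert: delta = 0.005547 m = 5.547 mm
Final answer: delta = 5.547 mm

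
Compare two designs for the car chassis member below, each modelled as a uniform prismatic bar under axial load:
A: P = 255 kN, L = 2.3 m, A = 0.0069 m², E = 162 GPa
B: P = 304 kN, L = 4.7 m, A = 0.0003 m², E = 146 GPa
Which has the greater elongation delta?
Model: a uniform prismatic bar under axial load, so delta = (P·L) / (A·E) (SI units).
  A: delta = (255000 × 2.3) / (0.0069 × (1.62 × 10¹¹)) = 0.0005247 m = 0.5247 mm
  B: delta = (304000 × 4.7) / (0.0003 × (1.46 × 10¹¹)) = 0.03262 m = 32.62 mm
32.62 mm > 0.5247 mm, so B is larger.
Final answer: B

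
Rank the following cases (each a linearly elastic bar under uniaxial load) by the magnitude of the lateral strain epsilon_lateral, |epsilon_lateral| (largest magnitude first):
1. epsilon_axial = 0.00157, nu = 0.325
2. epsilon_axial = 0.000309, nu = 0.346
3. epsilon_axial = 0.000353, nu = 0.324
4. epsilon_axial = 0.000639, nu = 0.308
Model: a linearly elastic bar under uniaxial load, so epsilon_lateral = -nu·epsilon_axial (SI units).
  Case 1: epsilon_lateral = -(0.325 × 0.00157) = -0.0005103
  Case 2: epsilon_lateral = -(0.346 × 0.000309) = -0.0001069
  Case 3: epsilon_lateral = -(0.324 × 0.000353) = -0.0001144
  Case 4: epsilon_lateral = -(0.308 × 0.000639) = -0.0001968
Ordering by |epsilon_lateral|: 0.0005103 (case 1) > 0.0001968 (case 4) > 0.0001144 (case 3) > 0.0001069 (case 2)
Final answer: 1, 4, 3, 2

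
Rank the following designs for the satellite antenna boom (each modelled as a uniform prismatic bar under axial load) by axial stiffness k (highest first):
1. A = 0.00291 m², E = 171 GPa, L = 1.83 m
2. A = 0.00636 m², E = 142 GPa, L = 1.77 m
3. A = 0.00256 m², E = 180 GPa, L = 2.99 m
Model: a uniform prismatic bar under axial load, so k = (A·E) / L (SI units).
  Case 1: k = (0.00291 × (1.71 × 10¹¹)) / 1.83 = 2.719 × 10⁸ N/m = 271.9 MN/m
  Case 2: k = (0.00636 × (1.42 × 10¹¹)) / 1.77 = 5.102 × 10⁸ N/m = 510.2 MN/m
  Case 3: k = (0.00256 × (1.8 × 10¹¹)) / 2.99 = 1.541 × 10⁸ N/m = 154.1 MN/m
Ordering: 510.2 MN/m (case 2) > 271.9 MN/m (case 1) > 154.1 MN/m (case 3)
Final answer: 2, 1, 3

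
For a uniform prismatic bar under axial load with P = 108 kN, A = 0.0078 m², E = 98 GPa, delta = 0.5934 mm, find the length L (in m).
Model: a uniform prismatic bar under axial load, so delta = (P·L) / (A·E).
Solve for L: L = (delta·A·E) / P.
Convert to SI units:
  P = 108 kN = 108000 N
  E = 98 GPa = 9.8 × 10¹⁰ Pa
  delta = 0.5934 mm = 0.0005934 m
Substitute:
  L = (0.0005934 × 0.0078 × (9.8 × 10¹⁰)) / 108000
  L = 4.2 m
Final answer: L = 4.2 m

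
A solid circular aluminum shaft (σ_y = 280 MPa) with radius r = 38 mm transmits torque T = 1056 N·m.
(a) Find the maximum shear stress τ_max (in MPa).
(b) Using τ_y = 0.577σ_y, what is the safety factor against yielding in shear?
(a) For a solid circular shaft, τ_max = T·r/J with J = π·r^4/2, i.e. τ_max = 2·T / (π·r^3). Convert r = 38 mm = 0.038 m.
  τ_max = (2 × 1056) / (π × 0.038^3) = 1.225 × 10⁷ Pa = 12.25 MPa
(b) τ_y = 0.577 × 280 = 161.56 MPa
  SF = τ_y/τ_max = 161.56 / 12.25 = 13.19
Final answer: (a) τ_max = 12.25 MPa, (b) SF = 13.19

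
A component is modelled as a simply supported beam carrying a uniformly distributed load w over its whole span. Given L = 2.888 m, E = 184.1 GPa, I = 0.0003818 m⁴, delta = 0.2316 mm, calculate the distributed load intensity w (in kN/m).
Model: a simply supported beam carrying a uniformly distributed load w over its whole span, so delta = (5·w·L^4) / (384·E·I).
Solve for w: w = (384·delta·E·I) / (5·L^4).
Convert to SI units:
  E = 184.1 GPa = 1.841 × 10¹¹ Pa
  delta = 0.2316 mm = 0.0002316 m
Substitute:
  w = (384 × 0.0002316 × (1.841 × 10¹¹) × 0.0003818) / (5 × 2.888^4)
  w = 17970 N/m
Convert: w = 17970 N/m = 17.97 kN/m
Final answer: w = 17.97 kN/m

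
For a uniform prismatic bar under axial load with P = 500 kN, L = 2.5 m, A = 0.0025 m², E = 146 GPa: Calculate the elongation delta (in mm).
Model: a uniform prismatic bar under axial load, so delta = (P·L) / (A·E).
Convert to SI units:
  P = 500 kN = 500000 N
  E = 146 GPa = 1.46 × 10¹¹ Pa
Substitute:
  delta = (500000 × 2.5) / (0.0025 × (1.46 × 10¹¹))
  delta = 0.003425 m
Convert: delta = 0.003425 m = 3.425 mm
Final answer: delta = 3.425 mm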